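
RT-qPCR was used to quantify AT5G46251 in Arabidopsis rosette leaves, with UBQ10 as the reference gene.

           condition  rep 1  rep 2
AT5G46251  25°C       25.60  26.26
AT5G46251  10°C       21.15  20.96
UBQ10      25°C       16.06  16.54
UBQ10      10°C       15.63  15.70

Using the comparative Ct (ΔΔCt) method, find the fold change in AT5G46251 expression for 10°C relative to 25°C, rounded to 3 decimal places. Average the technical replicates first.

Mean Ct: AT5G46251 25°C 25.930; AT5G46251 10°C 21.055; UBQ10 25°C 16.300; UBQ10 10°C 15.665
ΔCt(25°C) = 25.930 − 16.300 = 9.630
ΔCt(10°C) = 21.055 − 15.665 = 5.390
ΔΔCt = 5.390 − 9.630 = -4.240
Fold change = 2^(−(-4.240)) = 2^4.240 = 18.8959

18.896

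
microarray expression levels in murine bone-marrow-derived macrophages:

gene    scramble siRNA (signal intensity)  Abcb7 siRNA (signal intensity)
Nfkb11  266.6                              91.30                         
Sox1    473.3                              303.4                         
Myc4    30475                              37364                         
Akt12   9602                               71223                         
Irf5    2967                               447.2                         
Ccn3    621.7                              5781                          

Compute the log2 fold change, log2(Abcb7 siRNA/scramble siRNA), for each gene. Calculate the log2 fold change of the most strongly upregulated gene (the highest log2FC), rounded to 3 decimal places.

3.217

log2(91.30/266.6) = -1.546  (Nfkb11)
log2(303.4/473.3) = -0.642  (Sox1)
log2(37364/30475) = 0.294  (Myc4)
log2(71223/9602) = 2.891  (Akt12)
log2(447.2/2967) = -2.730  (Irf5)
log2(5781/621.7) = 3.217  (Ccn3)
Ccn3 is most strongly upregulated.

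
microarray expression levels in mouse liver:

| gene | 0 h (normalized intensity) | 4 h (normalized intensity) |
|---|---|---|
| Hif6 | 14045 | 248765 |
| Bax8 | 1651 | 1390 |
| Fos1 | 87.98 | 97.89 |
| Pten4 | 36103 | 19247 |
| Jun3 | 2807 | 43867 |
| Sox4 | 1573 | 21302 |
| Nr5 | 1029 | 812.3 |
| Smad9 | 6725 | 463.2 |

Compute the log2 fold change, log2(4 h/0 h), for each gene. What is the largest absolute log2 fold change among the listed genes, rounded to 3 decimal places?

4.147

log2(248765/14045) = 4.147  (Hif6)
log2(1390/1651) = -0.248  (Bax8)
log2(97.89/87.98) = 0.154  (Fos1)
log2(19247/36103) = -0.907  (Pten4)
log2(43867/2807) = 3.966  (Jun3)
log2(21302/1573) = 3.759  (Sox4)
log2(812.3/1029) = -0.341  (Nr5)
log2(463.2/6725) = -3.860  (Smad9)
The largest magnitude belongs to Hif6.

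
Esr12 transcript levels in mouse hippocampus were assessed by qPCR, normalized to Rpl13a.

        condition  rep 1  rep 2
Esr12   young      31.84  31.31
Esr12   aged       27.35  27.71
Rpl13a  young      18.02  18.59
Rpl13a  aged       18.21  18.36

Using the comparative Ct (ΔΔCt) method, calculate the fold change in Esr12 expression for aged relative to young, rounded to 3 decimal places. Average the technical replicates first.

Mean Ct: Esr12 young 31.575; Esr12 aged 27.530; Rpl13a young 18.305; Rpl13a aged 18.285
ΔCt(young) = 31.575 − 18.305 = 13.270
ΔCt(aged) = 27.530 − 18.285 = 9.245
ΔΔCt = 9.245 − 13.270 = -4.025
Fold change = 2^(−(-4.025)) = 2^4.025 = 16.2797

16.280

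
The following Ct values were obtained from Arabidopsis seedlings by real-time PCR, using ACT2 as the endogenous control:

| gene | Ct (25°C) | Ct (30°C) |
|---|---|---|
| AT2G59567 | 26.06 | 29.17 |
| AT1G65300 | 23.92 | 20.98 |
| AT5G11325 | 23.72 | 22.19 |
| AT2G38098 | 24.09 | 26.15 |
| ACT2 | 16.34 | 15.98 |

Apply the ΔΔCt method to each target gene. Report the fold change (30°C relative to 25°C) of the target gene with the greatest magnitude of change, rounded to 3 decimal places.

0.090

AT2G59567: ΔΔCt = (29.17−15.98) − (26.06−16.34) = 13.19 − 9.72 = 3.47; fold change = 2^-3.47 = 0.090
AT1G65300: ΔΔCt = (20.98−15.98) − (23.92−16.34) = 5.00 − 7.58 = -2.58; fold change = 2^2.58 = 5.979
AT5G11325: ΔΔCt = (22.19−15.98) − (23.72−16.34) = 6.21 − 7.38 = -1.17; fold change = 2^1.17 = 2.250
AT2G38098: ΔΔCt = (26.15−15.98) − (24.09−16.34) = 10.17 − 7.75 = 2.42; fold change = 2^-2.42 = 0.187
AT2G59567 has the largest |ΔΔCt| = 3.47.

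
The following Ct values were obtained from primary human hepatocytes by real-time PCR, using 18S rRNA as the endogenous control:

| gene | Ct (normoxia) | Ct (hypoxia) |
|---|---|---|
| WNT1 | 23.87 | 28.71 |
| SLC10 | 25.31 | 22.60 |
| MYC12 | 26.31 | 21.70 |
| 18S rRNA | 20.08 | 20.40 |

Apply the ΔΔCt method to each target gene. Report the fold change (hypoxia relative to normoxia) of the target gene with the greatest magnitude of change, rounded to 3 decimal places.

WNT1: ΔΔCt = (28.71−20.40) − (23.87−20.08) = 8.31 − 3.79 = 4.52; fold change = 2^-4.52 = 0.044
SLC10: ΔΔCt = (22.60−20.40) − (25.31−20.08) = 2.20 − 5.23 = -3.03; fold change = 2^3.03 = 8.168
MYC12: ΔΔCt = (21.70−20.40) − (26.31−20.08) = 1.30 − 6.23 = -4.93; fold change = 2^4.93 = 30.484
MYC12 has the largest |ΔΔCt| = 4.93.

30.484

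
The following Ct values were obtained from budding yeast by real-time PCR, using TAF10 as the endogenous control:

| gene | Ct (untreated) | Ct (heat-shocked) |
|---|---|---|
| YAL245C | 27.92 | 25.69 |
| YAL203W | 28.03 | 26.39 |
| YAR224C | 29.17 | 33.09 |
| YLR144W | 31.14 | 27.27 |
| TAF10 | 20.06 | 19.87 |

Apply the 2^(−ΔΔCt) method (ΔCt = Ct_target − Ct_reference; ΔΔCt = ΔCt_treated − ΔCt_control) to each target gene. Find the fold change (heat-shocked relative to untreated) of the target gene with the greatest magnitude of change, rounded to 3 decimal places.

0.058

YAL245C: ΔΔCt = (25.69−19.87) − (27.92−20.06) = 5.82 − 7.86 = -2.04; fold change = 2^2.04 = 4.112
YAL203W: ΔΔCt = (26.39−19.87) − (28.03−20.06) = 6.52 − 7.97 = -1.45; fold change = 2^1.45 = 2.732
YAR224C: ΔΔCt = (33.09−19.87) − (29.17−20.06) = 13.22 − 9.11 = 4.11; fold change = 2^-4.11 = 0.058
YLR144W: ΔΔCt = (27.27−19.87) − (31.14−20.06) = 7.40 − 11.08 = -3.68; fold change = 2^3.68 = 12.817
YAR224C has the largest |ΔΔCt| = 4.11.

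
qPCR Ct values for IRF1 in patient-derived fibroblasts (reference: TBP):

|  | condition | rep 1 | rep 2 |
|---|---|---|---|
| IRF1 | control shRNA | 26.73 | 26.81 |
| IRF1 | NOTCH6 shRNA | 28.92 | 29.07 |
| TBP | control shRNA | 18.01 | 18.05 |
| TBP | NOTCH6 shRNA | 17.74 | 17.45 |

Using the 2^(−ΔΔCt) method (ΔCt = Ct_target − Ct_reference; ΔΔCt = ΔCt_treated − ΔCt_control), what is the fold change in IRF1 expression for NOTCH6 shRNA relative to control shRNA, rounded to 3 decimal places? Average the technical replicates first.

0.158

Mean Ct: IRF1 control shRNA 26.770; IRF1 NOTCH6 shRNA 28.995; TBP control shRNA 18.030; TBP NOTCH6 shRNA 17.595
ΔCt(control shRNA) = 26.770 − 18.030 = 8.740
ΔCt(NOTCH6 shRNA) = 28.995 − 17.595 = 11.400
ΔΔCt = 11.400 − 8.740 = 2.660
Fold change = 2^(−2.660) = 0.1582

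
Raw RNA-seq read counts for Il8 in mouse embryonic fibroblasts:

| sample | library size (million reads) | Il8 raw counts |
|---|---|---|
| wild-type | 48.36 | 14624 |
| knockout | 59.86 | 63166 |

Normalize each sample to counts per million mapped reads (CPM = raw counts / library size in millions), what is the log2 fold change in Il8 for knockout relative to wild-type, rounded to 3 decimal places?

1.803

CPM(wild-type) = 14624 / 48.36 = 302.3987
CPM(knockout) = 63166 / 59.86 = 1055.2289
Fold change = 1055.2289 / 302.3987 = 3.48953
log2(3.48953) = 1.8030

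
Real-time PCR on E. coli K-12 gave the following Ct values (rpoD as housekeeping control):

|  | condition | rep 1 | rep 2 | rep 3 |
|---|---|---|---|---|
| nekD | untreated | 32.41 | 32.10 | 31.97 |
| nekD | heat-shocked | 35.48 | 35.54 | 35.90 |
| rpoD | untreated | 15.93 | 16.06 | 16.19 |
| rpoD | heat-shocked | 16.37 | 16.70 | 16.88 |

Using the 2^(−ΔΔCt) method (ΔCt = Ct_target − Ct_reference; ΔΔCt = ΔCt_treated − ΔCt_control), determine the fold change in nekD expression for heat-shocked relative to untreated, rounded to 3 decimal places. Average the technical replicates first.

0.135

Mean Ct: nekD untreated 32.160; nekD heat-shocked 35.640; rpoD untreated 16.060; rpoD heat-shocked 16.650
ΔCt(untreated) = 32.160 − 16.060 = 16.100
ΔCt(heat-shocked) = 35.640 − 16.650 = 18.990
ΔΔCt = 18.990 − 16.100 = 2.890
Fold change = 2^(−2.890) = 0.1349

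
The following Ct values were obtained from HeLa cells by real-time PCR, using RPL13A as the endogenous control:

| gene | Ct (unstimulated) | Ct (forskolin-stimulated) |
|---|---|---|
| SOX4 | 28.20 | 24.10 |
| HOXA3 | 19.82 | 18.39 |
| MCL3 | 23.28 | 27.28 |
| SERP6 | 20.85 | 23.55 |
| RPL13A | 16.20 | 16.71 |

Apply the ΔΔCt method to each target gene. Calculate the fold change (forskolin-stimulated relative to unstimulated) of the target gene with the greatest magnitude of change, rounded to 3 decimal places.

SOX4: ΔΔCt = (24.10−16.71) − (28.20−16.20) = 7.39 − 12.00 = -4.61; fold change = 2^4.61 = 24.420
HOXA3: ΔΔCt = (18.39−16.71) − (19.82−16.20) = 1.68 − 3.62 = -1.94; fold change = 2^1.94 = 3.837
MCL3: ΔΔCt = (27.28−16.71) − (23.28−16.20) = 10.57 − 7.08 = 3.49; fold change = 2^-3.49 = 0.089
SERP6: ΔΔCt = (23.55−16.71) − (20.85−16.20) = 6.84 − 4.65 = 2.19; fold change = 2^-2.19 = 0.219
SOX4 has the largest |ΔΔCt| = 4.61.

24.420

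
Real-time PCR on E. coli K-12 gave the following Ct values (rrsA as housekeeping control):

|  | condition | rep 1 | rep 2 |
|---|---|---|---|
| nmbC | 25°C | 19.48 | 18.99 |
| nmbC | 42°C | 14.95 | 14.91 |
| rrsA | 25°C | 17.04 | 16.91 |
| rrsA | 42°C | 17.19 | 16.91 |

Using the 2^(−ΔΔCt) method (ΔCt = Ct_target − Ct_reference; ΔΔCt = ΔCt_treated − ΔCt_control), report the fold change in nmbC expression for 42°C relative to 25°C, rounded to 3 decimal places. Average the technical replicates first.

Mean Ct: nmbC 25°C 19.235; nmbC 42°C 14.930; rrsA 25°C 16.975; rrsA 42°C 17.050
ΔCt(25°C) = 19.235 − 16.975 = 2.260
ΔCt(42°C) = 14.930 − 17.050 = -2.120
ΔΔCt = -2.120 − 2.260 = -4.380
Fold change = 2^(−(-4.380)) = 2^4.380 = 20.8215

20.821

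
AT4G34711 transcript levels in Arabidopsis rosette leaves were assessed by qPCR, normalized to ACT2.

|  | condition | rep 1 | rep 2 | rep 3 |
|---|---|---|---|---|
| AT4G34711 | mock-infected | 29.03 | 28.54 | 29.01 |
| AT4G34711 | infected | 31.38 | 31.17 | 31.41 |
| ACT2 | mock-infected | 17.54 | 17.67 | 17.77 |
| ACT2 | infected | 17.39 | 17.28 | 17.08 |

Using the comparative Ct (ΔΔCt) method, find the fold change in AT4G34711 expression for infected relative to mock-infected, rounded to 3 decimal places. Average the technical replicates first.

Mean Ct: AT4G34711 mock-infected 28.860; AT4G34711 infected 31.320; ACT2 mock-infected 17.660; ACT2 infected 17.250
ΔCt(mock-infected) = 28.860 − 17.660 = 11.200
ΔCt(infected) = 31.320 − 17.250 = 14.070
ΔΔCt = 14.070 − 11.200 = 2.870
Fold change = 2^(−2.870) = 0.1368

0.137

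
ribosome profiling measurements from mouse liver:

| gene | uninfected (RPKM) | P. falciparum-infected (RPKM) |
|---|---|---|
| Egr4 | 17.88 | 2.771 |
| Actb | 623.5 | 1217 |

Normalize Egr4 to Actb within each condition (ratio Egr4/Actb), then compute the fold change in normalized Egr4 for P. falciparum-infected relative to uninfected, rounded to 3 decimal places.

Egr4/Actb (uninfected) = 17.88 / 623.5 = 0.028677
Egr4/Actb (P. falciparum-infected) = 2.771 / 1217 = 0.0022769
Fold change = 0.0022769 / 0.028677 = 0.0794

0.079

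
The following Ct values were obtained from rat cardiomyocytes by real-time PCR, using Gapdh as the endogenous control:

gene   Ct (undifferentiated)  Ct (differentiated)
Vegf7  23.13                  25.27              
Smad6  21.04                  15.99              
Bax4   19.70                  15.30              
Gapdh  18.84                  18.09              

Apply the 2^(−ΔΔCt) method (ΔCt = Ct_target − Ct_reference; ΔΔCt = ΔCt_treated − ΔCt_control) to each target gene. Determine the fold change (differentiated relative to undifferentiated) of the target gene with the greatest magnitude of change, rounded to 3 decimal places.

19.698

Vegf7: ΔΔCt = (25.27−18.09) − (23.13−18.84) = 7.18 − 4.29 = 2.89; fold change = 2^-2.89 = 0.135
Smad6: ΔΔCt = (15.99−18.09) − (21.04−18.84) = -2.10 − 2.20 = -4.30; fold change = 2^4.30 = 19.698
Bax4: ΔΔCt = (15.30−18.09) − (19.70−18.84) = -2.79 − 0.86 = -3.65; fold change = 2^3.65 = 12.553
Smad6 has the largest |ΔΔCt| = 4.30.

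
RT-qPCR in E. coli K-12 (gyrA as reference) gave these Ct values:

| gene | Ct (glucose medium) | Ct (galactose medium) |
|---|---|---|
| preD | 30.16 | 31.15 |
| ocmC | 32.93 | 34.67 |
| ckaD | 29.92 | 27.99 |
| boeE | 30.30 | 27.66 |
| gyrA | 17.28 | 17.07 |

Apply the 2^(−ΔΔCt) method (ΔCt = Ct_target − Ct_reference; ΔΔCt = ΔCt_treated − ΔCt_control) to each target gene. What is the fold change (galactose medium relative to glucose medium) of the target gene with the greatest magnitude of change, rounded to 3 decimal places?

5.389

preD: ΔΔCt = (31.15−17.07) − (30.16−17.28) = 14.08 − 12.88 = 1.20; fold change = 2^-1.20 = 0.435
ocmC: ΔΔCt = (34.67−17.07) − (32.93−17.28) = 17.60 − 15.65 = 1.95; fold change = 2^-1.95 = 0.259
ckaD: ΔΔCt = (27.99−17.07) − (29.92−17.28) = 10.92 − 12.64 = -1.72; fold change = 2^1.72 = 3.294
boeE: ΔΔCt = (27.66−17.07) − (30.30−17.28) = 10.59 − 13.02 = -2.43; fold change = 2^2.43 = 5.389
boeE has the largest |ΔΔCt| = 2.43.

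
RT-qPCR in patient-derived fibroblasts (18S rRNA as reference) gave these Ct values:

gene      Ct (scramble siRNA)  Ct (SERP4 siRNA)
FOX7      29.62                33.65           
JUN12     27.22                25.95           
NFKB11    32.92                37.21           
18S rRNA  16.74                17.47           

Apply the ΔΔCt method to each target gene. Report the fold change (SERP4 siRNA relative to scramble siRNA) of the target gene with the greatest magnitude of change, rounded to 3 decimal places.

0.085

FOX7: ΔΔCt = (33.65−17.47) − (29.62−16.74) = 16.18 − 12.88 = 3.30; fold change = 2^-3.30 = 0.102
JUN12: ΔΔCt = (25.95−17.47) − (27.22−16.74) = 8.48 − 10.48 = -2.00; fold change = 2^2.00 = 4.000
NFKB11: ΔΔCt = (37.21−17.47) − (32.92−16.74) = 19.74 − 16.18 = 3.56; fold change = 2^-3.56 = 0.085
NFKB11 has the largest |ΔΔCt| = 3.56.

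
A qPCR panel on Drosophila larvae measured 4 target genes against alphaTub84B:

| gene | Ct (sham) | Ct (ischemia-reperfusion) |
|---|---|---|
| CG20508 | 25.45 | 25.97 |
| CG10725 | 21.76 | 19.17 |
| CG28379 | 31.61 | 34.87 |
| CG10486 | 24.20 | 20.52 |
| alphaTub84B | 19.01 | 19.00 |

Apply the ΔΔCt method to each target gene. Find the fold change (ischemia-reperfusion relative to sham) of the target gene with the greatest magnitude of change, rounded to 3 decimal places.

CG20508: ΔΔCt = (25.97−19.00) − (25.45−19.01) = 6.97 − 6.44 = 0.53; fold change = 2^-0.53 = 0.693
CG10725: ΔΔCt = (19.17−19.00) − (21.76−19.01) = 0.17 − 2.75 = -2.58; fold change = 2^2.58 = 5.979
CG28379: ΔΔCt = (34.87−19.00) − (31.61−19.01) = 15.87 − 12.60 = 3.27; fold change = 2^-3.27 = 0.104
CG10486: ΔΔCt = (20.52−19.00) − (24.20−19.01) = 1.52 − 5.19 = -3.67; fold change = 2^3.67 = 12.729
CG10486 has the largest |ΔΔCt| = 3.67.

12.729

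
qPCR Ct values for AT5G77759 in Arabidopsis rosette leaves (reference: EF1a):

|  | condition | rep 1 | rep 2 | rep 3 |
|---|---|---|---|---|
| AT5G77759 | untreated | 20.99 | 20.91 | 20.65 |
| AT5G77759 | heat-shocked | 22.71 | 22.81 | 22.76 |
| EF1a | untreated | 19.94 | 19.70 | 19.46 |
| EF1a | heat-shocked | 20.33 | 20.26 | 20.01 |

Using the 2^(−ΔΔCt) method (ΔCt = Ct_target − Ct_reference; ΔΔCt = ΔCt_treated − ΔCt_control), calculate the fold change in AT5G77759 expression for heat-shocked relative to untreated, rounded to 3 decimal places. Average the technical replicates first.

Mean Ct: AT5G77759 untreated 20.850; AT5G77759 heat-shocked 22.760; EF1a untreated 19.700; EF1a heat-shocked 20.200
ΔCt(untreated) = 20.850 − 19.700 = 1.150
ΔCt(heat-shocked) = 22.760 − 20.200 = 2.560
ΔΔCt = 2.560 − 1.150 = 1.410
Fold change = 2^(−1.410) = 0.3763

0.376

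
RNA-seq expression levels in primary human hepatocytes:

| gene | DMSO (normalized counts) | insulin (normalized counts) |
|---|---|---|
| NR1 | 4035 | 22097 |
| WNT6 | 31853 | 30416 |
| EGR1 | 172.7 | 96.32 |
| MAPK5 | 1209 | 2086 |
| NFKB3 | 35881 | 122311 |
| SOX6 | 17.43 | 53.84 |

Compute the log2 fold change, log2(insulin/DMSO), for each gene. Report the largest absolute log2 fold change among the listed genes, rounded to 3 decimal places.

2.453

log2(22097/4035) = 2.453  (NR1)
log2(30416/31853) = -0.067  (WNT6)
log2(96.32/172.7) = -0.842  (EGR1)
log2(2086/1209) = 0.787  (MAPK5)
log2(122311/35881) = 1.769  (NFKB3)
log2(53.84/17.43) = 1.627  (SOX6)
The largest magnitude belongs to NR1.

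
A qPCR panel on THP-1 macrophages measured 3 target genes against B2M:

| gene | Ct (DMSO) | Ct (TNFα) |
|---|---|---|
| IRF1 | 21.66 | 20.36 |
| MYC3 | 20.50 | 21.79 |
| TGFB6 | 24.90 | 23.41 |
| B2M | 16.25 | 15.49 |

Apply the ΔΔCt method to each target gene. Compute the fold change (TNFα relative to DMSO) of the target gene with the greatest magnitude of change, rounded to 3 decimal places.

0.241

IRF1: ΔΔCt = (20.36−15.49) − (21.66−16.25) = 4.87 − 5.41 = -0.54; fold change = 2^0.54 = 1.454
MYC3: ΔΔCt = (21.79−15.49) − (20.50−16.25) = 6.30 − 4.25 = 2.05; fold change = 2^-2.05 = 0.241
TGFB6: ΔΔCt = (23.41−15.49) − (24.90−16.25) = 7.92 − 8.65 = -0.73; fold change = 2^0.73 = 1.659
MYC3 has the largest |ΔΔCt| = 2.05.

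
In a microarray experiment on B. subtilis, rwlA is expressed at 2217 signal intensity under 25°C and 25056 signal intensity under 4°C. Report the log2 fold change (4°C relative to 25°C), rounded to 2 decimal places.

Fold change = 25056 / 2217 = 11.3018
log2(11.3018) = 3.498

3.50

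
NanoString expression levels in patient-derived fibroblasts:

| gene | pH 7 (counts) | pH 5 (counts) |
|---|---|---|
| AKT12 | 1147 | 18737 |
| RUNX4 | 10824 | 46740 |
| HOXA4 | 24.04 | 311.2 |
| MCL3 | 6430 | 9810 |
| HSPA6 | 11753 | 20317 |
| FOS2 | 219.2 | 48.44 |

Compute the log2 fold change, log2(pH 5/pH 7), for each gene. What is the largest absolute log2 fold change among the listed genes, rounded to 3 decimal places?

log2(18737/1147) = 4.030  (AKT12)
log2(46740/10824) = 2.110  (RUNX4)
log2(311.2/24.04) = 3.694  (HOXA4)
log2(9810/6430) = 0.609  (MCL3)
log2(20317/11753) = 0.790  (HSPA6)
log2(48.44/219.2) = -2.178  (FOS2)
The largest magnitude belongs to AKT12.

4.030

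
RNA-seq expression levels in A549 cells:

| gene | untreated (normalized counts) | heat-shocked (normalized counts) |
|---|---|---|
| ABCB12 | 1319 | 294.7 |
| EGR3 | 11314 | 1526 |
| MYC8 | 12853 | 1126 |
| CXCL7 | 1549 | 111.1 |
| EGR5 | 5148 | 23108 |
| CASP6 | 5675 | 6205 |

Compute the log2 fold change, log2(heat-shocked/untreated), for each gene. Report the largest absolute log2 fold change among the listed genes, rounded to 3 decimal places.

3.801

log2(294.7/1319) = -2.162  (ABCB12)
log2(1526/11314) = -2.890  (EGR3)
log2(1126/12853) = -3.513  (MYC8)
log2(111.1/1549) = -3.801  (CXCL7)
log2(23108/5148) = 2.166  (EGR5)
log2(6205/5675) = 0.129  (CASP6)
The largest magnitude belongs to CXCL7.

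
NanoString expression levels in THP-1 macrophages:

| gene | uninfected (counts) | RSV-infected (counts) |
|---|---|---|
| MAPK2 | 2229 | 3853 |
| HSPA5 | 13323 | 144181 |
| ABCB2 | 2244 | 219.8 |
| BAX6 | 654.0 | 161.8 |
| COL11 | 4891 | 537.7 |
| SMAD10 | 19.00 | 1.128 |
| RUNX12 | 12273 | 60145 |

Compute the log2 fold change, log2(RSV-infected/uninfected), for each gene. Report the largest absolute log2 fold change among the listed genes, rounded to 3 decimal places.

log2(3853/2229) = 0.790  (MAPK2)
log2(144181/13323) = 3.436  (HSPA5)
log2(219.8/2244) = -3.352  (ABCB2)
log2(161.8/654.0) = -2.015  (BAX6)
log2(537.7/4891) = -3.185  (COL11)
log2(1.128/19.00) = -4.074  (SMAD10)
log2(60145/12273) = 2.293  (RUNX12)
The largest magnitude belongs to SMAD10.

4.074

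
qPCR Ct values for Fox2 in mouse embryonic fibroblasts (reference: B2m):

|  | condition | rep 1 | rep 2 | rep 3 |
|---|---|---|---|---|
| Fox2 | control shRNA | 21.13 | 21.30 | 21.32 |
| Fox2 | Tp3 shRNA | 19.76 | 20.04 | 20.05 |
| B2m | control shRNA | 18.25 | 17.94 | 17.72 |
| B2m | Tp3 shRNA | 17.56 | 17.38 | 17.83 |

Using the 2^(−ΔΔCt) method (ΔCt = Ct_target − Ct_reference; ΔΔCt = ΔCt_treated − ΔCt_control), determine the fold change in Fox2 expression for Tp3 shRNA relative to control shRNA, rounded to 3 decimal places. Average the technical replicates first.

1.892

Mean Ct: Fox2 control shRNA 21.250; Fox2 Tp3 shRNA 19.950; B2m control shRNA 17.970; B2m Tp3 shRNA 17.590
ΔCt(control shRNA) = 21.250 − 17.970 = 3.280
ΔCt(Tp3 shRNA) = 19.950 − 17.590 = 2.360
ΔΔCt = 2.360 − 3.280 = -0.920
Fold change = 2^(−(-0.920)) = 2^0.920 = 1.8921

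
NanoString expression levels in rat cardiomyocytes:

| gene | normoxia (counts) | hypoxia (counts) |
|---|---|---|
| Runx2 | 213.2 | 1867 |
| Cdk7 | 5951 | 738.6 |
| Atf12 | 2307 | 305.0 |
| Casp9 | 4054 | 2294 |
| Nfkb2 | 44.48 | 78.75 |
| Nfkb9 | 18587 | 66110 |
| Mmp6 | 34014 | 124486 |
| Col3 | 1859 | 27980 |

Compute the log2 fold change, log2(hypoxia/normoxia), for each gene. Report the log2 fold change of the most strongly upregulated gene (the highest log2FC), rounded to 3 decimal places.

3.912

log2(1867/213.2) = 3.130  (Runx2)
log2(738.6/5951) = -3.010  (Cdk7)
log2(305.0/2307) = -2.919  (Atf12)
log2(2294/4054) = -0.821  (Casp9)
log2(78.75/44.48) = 0.824  (Nfkb2)
log2(66110/18587) = 1.831  (Nfkb9)
log2(124486/34014) = 1.872  (Mmp6)
log2(27980/1859) = 3.912  (Col3)
Col3 is most strongly upregulated.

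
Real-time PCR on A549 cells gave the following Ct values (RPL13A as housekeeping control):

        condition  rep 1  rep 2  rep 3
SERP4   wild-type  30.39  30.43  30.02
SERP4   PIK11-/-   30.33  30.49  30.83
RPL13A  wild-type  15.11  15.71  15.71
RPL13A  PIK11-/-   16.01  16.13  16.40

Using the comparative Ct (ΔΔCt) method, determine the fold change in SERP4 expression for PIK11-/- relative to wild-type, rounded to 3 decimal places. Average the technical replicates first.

Mean Ct: SERP4 wild-type 30.280; SERP4 PIK11-/- 30.550; RPL13A wild-type 15.510; RPL13A PIK11-/- 16.180
ΔCt(wild-type) = 30.280 − 15.510 = 14.770
ΔCt(PIK11-/-) = 30.550 − 16.180 = 14.370
ΔΔCt = 14.370 − 14.770 = -0.400
Fold change = 2^(−(-0.400)) = 2^0.400 = 1.3195

1.320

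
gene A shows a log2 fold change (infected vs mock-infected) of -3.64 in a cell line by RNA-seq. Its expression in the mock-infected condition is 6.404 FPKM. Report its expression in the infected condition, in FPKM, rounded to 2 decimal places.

Fold change = 2^(-3.64) = 0.0802
infected expression = 6.404 × 0.0802 = 0.51

0.51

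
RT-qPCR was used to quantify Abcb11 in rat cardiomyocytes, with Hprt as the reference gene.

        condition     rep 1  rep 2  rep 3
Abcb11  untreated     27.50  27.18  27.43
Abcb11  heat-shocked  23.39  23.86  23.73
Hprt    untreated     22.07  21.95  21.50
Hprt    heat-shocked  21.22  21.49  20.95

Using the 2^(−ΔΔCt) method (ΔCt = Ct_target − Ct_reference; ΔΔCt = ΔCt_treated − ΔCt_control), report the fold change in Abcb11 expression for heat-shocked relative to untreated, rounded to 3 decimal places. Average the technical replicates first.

8.515

Mean Ct: Abcb11 untreated 27.370; Abcb11 heat-shocked 23.660; Hprt untreated 21.840; Hprt heat-shocked 21.220
ΔCt(untreated) = 27.370 − 21.840 = 5.530
ΔCt(heat-shocked) = 23.660 − 21.220 = 2.440
ΔΔCt = 2.440 − 5.530 = -3.090
Fold change = 2^(−(-3.090)) = 2^3.090 = 8.5150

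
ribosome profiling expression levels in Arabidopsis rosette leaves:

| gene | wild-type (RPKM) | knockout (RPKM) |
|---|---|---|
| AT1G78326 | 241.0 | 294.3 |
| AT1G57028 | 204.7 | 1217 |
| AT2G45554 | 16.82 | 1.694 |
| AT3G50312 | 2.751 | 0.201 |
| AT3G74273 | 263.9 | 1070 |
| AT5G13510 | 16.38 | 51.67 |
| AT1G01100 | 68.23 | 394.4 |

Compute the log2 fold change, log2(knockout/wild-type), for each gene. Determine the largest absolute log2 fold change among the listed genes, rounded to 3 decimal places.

3.775

log2(294.3/241.0) = 0.288  (AT1G78326)
log2(1217/204.7) = 2.572  (AT1G57028)
log2(1.694/16.82) = -3.312  (AT2G45554)
log2(0.201/2.751) = -3.775  (AT3G50312)
log2(1070/263.9) = 2.020  (AT3G74273)
log2(51.67/16.38) = 1.657  (AT5G13510)
log2(394.4/68.23) = 2.531  (AT1G01100)
The largest magnitude belongs to AT3G50312.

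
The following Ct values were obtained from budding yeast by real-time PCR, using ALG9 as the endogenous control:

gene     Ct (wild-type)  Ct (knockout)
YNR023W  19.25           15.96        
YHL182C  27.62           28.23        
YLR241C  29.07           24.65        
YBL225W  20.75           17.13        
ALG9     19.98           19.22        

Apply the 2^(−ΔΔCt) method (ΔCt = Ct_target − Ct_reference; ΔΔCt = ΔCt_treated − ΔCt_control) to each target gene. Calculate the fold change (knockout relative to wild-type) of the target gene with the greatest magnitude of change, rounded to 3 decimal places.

12.641

YNR023W: ΔΔCt = (15.96−19.22) − (19.25−19.98) = -3.26 − (-0.73) = -2.53; fold change = 2^2.53 = 5.776
YHL182C: ΔΔCt = (28.23−19.22) − (27.62−19.98) = 9.01 − 7.64 = 1.37; fold change = 2^-1.37 = 0.387
YLR241C: ΔΔCt = (24.65−19.22) − (29.07−19.98) = 5.43 − 9.09 = -3.66; fold change = 2^3.66 = 12.641
YBL225W: ΔΔCt = (17.13−19.22) − (20.75−19.98) = -2.09 − 0.77 = -2.86; fold change = 2^2.86 = 7.260
YLR241C has the largest |ΔΔCt| = 3.66.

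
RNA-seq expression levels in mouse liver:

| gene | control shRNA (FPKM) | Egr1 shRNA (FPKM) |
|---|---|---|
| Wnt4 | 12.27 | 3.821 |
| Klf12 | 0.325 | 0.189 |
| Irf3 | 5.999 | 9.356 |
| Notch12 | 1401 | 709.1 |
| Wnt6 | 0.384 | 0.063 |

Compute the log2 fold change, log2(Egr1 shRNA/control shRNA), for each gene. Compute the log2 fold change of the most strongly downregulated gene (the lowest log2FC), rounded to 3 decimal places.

log2(3.821/12.27) = -1.683  (Wnt4)
log2(0.189/0.325) = -0.782  (Klf12)
log2(9.356/5.999) = 0.641  (Irf3)
log2(709.1/1401) = -0.982  (Notch12)
log2(0.063/0.384) = -2.608  (Wnt6)
Wnt6 is most strongly downregulated.

-2.608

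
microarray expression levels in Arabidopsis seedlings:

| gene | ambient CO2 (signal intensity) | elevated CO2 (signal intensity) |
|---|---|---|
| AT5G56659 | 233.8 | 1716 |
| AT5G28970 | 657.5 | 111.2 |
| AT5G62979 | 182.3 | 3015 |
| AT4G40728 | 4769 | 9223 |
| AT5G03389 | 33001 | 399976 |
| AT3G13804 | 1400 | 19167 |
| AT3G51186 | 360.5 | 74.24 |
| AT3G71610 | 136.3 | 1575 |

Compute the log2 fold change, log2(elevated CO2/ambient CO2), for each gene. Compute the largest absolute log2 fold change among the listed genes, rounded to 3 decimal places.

log2(1716/233.8) = 2.876  (AT5G56659)
log2(111.2/657.5) = -2.564  (AT5G28970)
log2(3015/182.3) = 4.048  (AT5G62979)
log2(9223/4769) = 0.952  (AT4G40728)
log2(399976/33001) = 3.599  (AT5G03389)
log2(19167/1400) = 3.775  (AT3G13804)
log2(74.24/360.5) = -2.280  (AT3G51186)
log2(1575/136.3) = 3.530  (AT3G71610)
The largest magnitude belongs to AT5G62979.

4.048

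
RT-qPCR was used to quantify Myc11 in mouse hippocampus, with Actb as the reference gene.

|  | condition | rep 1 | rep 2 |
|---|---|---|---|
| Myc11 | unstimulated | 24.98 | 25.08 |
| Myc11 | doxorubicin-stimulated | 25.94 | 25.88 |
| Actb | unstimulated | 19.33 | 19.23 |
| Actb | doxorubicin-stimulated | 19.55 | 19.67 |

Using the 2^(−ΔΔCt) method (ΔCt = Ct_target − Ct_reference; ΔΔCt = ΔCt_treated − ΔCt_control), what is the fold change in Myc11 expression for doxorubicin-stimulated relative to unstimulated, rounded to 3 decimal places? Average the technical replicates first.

0.683

Mean Ct: Myc11 unstimulated 25.030; Myc11 doxorubicin-stimulated 25.910; Actb unstimulated 19.280; Actb doxorubicin-stimulated 19.610
ΔCt(unstimulated) = 25.030 − 19.280 = 5.750
ΔCt(doxorubicin-stimulated) = 25.910 − 19.610 = 6.300
ΔΔCt = 6.300 − 5.750 = 0.550
Fold change = 2^(−0.550) = 0.6830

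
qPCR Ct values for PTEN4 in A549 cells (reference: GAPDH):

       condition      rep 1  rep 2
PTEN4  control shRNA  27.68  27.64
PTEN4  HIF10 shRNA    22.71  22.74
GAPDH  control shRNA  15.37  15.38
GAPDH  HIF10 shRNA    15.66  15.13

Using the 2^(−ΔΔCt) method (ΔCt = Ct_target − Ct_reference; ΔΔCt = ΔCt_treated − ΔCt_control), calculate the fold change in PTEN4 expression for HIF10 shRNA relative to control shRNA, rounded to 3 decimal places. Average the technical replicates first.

Mean Ct: PTEN4 control shRNA 27.660; PTEN4 HIF10 shRNA 22.725; GAPDH control shRNA 15.375; GAPDH HIF10 shRNA 15.395
ΔCt(control shRNA) = 27.660 − 15.375 = 12.285
ΔCt(HIF10 shRNA) = 22.725 − 15.395 = 7.330
ΔΔCt = 7.330 − 12.285 = -4.955
Fold change = 2^(−(-4.955)) = 2^4.955 = 31.0173

31.017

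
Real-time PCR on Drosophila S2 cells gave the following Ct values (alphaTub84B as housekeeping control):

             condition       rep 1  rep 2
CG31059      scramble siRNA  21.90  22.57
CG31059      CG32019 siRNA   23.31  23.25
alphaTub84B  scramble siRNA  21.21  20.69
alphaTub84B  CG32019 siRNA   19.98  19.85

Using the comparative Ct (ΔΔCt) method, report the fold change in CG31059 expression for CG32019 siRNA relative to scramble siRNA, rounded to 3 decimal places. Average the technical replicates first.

Mean Ct: CG31059 scramble siRNA 22.235; CG31059 CG32019 siRNA 23.280; alphaTub84B scramble siRNA 20.950; alphaTub84B CG32019 siRNA 19.915
ΔCt(scramble siRNA) = 22.235 − 20.950 = 1.285
ΔCt(CG32019 siRNA) = 23.280 − 19.915 = 3.365
ΔΔCt = 3.365 − 1.285 = 2.080
Fold change = 2^(−2.080) = 0.2365

0.237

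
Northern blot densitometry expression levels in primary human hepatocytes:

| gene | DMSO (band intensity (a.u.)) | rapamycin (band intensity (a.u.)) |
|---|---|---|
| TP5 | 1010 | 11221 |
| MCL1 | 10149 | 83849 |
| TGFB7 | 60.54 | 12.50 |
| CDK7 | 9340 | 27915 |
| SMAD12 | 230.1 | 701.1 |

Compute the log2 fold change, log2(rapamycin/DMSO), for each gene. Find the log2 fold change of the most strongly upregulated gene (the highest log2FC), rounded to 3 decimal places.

3.474

log2(11221/1010) = 3.474  (TP5)
log2(83849/10149) = 3.046  (MCL1)
log2(12.50/60.54) = -2.276  (TGFB7)
log2(27915/9340) = 1.580  (CDK7)
log2(701.1/230.1) = 1.607  (SMAD12)
TP5 is most strongly upregulated.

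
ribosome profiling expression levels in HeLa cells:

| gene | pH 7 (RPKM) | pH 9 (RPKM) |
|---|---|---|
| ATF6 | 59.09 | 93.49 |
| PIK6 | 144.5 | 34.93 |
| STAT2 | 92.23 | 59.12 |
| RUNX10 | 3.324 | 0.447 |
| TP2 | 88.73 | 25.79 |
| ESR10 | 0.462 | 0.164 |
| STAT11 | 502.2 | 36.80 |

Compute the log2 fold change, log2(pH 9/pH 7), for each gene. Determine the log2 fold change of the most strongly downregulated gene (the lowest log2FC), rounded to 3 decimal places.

log2(93.49/59.09) = 0.662  (ATF6)
log2(34.93/144.5) = -2.049  (PIK6)
log2(59.12/92.23) = -0.642  (STAT2)
log2(0.447/3.324) = -2.895  (RUNX10)
log2(25.79/88.73) = -1.783  (TP2)
log2(0.164/0.462) = -1.494  (ESR10)
log2(36.80/502.2) = -3.770  (STAT11)
STAT11 is most strongly downregulated.

-3.770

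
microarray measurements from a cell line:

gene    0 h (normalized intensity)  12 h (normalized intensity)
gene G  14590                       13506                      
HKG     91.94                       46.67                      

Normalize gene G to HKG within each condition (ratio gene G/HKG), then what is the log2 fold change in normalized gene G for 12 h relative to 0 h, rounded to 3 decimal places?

0.867

gene G/HKG (0 h) = 14590 / 91.94 = 158.69
gene G/HKG (12 h) = 13506 / 46.67 = 289.39
Fold change = 289.39 / 158.69 = 1.8236
log2(1.8236) = 0.8668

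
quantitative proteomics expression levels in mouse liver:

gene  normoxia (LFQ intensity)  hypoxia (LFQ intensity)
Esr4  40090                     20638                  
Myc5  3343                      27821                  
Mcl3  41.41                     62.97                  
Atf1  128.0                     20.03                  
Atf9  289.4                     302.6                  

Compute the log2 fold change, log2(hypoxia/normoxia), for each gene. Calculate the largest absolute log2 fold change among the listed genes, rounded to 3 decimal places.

log2(20638/40090) = -0.958  (Esr4)
log2(27821/3343) = 3.057  (Myc5)
log2(62.97/41.41) = 0.605  (Mcl3)
log2(20.03/128.0) = -2.676  (Atf1)
log2(302.6/289.4) = 0.064  (Atf9)
The largest magnitude belongs to Myc5.

3.057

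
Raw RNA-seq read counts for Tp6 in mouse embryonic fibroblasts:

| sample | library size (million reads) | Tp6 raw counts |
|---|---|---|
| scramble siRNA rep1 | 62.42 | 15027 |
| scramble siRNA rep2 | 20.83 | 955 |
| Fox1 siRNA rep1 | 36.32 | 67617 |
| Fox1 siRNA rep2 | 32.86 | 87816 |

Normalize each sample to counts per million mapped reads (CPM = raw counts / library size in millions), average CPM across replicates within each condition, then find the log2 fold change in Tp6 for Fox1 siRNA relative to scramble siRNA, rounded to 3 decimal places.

3.984

CPM(scramble siRNA rep1) = 15027 / 62.42 = 240.7401
CPM(scramble siRNA rep2) = 955 / 20.83 = 45.8473
CPM(Fox1 siRNA rep1) = 67617 / 36.32 = 1861.7015
CPM(Fox1 siRNA rep2) = 87816 / 32.86 = 2672.4285
mean CPM(scramble siRNA) = 143.2937; mean CPM(Fox1 siRNA) = 2267.0650
Fold change = 2267.0650 / 143.2937 = 15.82110
log2(15.82110) = 3.9838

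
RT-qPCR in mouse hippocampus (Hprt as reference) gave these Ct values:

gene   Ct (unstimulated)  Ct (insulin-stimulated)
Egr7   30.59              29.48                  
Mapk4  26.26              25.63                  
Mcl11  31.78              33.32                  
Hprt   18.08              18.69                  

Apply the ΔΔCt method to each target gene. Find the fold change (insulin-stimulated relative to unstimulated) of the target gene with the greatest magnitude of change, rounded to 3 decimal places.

Egr7: ΔΔCt = (29.48−18.69) − (30.59−18.08) = 10.79 − 12.51 = -1.72; fold change = 2^1.72 = 3.294
Mapk4: ΔΔCt = (25.63−18.69) − (26.26−18.08) = 6.94 − 8.18 = -1.24; fold change = 2^1.24 = 2.362
Mcl11: ΔΔCt = (33.32−18.69) − (31.78−18.08) = 14.63 − 13.70 = 0.93; fold change = 2^-0.93 = 0.525
Egr7 has the largest |ΔΔCt| = 1.72.

3.294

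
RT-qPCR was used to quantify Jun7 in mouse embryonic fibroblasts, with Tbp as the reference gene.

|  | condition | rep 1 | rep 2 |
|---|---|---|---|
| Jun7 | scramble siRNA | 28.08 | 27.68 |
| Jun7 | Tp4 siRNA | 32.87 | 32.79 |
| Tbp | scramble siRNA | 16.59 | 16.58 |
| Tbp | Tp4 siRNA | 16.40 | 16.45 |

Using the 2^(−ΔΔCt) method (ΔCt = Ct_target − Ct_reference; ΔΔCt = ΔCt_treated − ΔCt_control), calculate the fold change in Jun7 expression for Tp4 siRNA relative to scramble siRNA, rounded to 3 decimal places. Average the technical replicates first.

0.029

Mean Ct: Jun7 scramble siRNA 27.880; Jun7 Tp4 siRNA 32.830; Tbp scramble siRNA 16.585; Tbp Tp4 siRNA 16.425
ΔCt(scramble siRNA) = 27.880 − 16.585 = 11.295
ΔCt(Tp4 siRNA) = 32.830 − 16.425 = 16.405
ΔΔCt = 16.405 − 11.295 = 5.110
Fold change = 2^(−5.110) = 0.0290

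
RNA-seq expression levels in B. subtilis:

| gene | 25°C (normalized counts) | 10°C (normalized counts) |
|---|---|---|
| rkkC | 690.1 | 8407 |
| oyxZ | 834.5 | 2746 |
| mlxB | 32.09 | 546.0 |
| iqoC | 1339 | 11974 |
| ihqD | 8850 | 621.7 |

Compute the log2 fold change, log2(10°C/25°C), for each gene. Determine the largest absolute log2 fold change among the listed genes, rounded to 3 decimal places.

log2(8407/690.1) = 3.607  (rkkC)
log2(2746/834.5) = 1.718  (oyxZ)
log2(546.0/32.09) = 4.089  (mlxB)
log2(11974/1339) = 3.161  (iqoC)
log2(621.7/8850) = -3.831  (ihqD)
The largest magnitude belongs to mlxB.

4.089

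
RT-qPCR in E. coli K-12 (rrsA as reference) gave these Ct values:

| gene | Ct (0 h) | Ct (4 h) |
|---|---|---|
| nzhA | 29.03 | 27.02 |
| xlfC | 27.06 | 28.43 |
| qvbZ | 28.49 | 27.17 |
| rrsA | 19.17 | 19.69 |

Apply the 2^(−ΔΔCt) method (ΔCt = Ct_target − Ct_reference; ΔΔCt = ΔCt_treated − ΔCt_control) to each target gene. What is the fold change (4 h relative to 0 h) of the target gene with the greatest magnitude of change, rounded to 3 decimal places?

nzhA: ΔΔCt = (27.02−19.69) − (29.03−19.17) = 7.33 − 9.86 = -2.53; fold change = 2^2.53 = 5.776
xlfC: ΔΔCt = (28.43−19.69) − (27.06−19.17) = 8.74 − 7.89 = 0.85; fold change = 2^-0.85 = 0.555
qvbZ: ΔΔCt = (27.17−19.69) − (28.49−19.17) = 7.48 − 9.32 = -1.84; fold change = 2^1.84 = 3.580
nzhA has the largest |ΔΔCt| = 2.53.

5.776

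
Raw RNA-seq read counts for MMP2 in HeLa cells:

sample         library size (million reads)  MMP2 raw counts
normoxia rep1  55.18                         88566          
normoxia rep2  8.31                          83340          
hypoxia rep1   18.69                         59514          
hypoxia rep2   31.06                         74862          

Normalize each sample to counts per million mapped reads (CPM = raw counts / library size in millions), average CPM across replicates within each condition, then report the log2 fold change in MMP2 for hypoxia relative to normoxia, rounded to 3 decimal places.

-1.056

CPM(normoxia rep1) = 88566 / 55.18 = 1605.0381
CPM(normoxia rep2) = 83340 / 8.31 = 10028.8809
CPM(hypoxia rep1) = 59514 / 18.69 = 3184.2697
CPM(hypoxia rep2) = 74862 / 31.06 = 2410.2382
mean CPM(normoxia) = 5816.9595; mean CPM(hypoxia) = 2797.2540
Fold change = 2797.2540 / 5816.9595 = 0.48088
log2(0.48088) = -1.0563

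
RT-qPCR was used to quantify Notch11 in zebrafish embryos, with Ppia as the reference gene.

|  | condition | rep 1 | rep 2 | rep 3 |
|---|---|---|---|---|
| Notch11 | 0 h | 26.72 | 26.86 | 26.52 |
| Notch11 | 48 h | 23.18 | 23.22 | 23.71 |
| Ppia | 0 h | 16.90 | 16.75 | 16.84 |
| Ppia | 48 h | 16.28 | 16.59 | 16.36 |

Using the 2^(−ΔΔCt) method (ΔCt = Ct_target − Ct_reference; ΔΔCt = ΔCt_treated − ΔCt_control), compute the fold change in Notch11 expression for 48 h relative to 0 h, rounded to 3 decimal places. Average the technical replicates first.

7.516

Mean Ct: Notch11 0 h 26.700; Notch11 48 h 23.370; Ppia 0 h 16.830; Ppia 48 h 16.410
ΔCt(0 h) = 26.700 − 16.830 = 9.870
ΔCt(48 h) = 23.370 − 16.410 = 6.960
ΔΔCt = 6.960 − 9.870 = -2.910
Fold change = 2^(−(-2.910)) = 2^2.910 = 7.5162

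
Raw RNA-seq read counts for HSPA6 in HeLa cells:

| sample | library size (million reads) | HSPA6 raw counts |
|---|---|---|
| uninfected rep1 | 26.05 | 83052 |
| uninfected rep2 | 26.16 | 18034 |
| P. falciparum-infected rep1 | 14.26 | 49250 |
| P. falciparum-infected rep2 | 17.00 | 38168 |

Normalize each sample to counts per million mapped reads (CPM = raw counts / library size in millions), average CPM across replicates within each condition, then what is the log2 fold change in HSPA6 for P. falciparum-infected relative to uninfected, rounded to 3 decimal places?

0.556

CPM(uninfected rep1) = 83052 / 26.05 = 3188.1766
CPM(uninfected rep2) = 18034 / 26.16 = 689.3731
CPM(P. falciparum-infected rep1) = 49250 / 14.26 = 3453.7167
CPM(P. falciparum-infected rep2) = 38168 / 17.00 = 2245.1765
mean CPM(uninfected) = 1938.7748; mean CPM(P. falciparum-infected) = 2849.4466
Fold change = 2849.4466 / 1938.7748 = 1.46972
log2(1.46972) = 0.5555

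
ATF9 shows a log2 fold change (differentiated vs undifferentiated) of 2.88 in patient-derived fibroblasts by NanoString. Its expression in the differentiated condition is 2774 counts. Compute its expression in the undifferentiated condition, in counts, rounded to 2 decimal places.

376.83

Fold change = 2^(2.88) = 7.3615
undifferentiated expression = 2774 / 7.3615 = 376.83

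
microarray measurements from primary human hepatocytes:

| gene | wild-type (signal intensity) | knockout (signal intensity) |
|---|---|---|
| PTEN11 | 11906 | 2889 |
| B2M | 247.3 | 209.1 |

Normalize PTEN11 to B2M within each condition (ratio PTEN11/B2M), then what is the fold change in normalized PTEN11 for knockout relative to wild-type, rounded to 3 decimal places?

0.287

PTEN11/B2M (wild-type) = 11906 / 247.3 = 48.144
PTEN11/B2M (knockout) = 2889 / 209.1 = 13.816
Fold change = 13.816 / 48.144 = 0.2870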